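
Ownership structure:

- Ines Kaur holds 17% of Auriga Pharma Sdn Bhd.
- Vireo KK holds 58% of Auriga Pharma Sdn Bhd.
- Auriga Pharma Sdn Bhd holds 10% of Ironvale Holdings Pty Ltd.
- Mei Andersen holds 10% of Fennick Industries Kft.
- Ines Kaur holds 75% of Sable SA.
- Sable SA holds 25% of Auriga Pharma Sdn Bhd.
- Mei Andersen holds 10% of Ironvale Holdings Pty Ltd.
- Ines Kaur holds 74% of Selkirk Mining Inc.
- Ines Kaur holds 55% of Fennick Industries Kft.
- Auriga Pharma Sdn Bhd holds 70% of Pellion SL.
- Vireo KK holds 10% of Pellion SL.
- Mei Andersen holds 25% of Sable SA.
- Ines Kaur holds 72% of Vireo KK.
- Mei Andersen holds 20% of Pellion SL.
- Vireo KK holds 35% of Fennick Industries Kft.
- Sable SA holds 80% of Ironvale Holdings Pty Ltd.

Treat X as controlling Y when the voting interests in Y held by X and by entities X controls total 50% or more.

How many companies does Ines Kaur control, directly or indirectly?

7

Ines holds 75% of Sable, so Ines controls Sable.
Ines holds 72% of Vireo, so Ines controls Vireo.
Ines and Vireo and Sable together hold 17% + 58% + 25% = 100% of Auriga, so Ines controls Auriga.
Ines and Vireo together hold 55% + 35% = 90% of Fennick, so Ines controls Fennick.
Auriga and Vireo together hold 70% + 10% = 80% of Pellion, so Ines controls Pellion.
Auriga and Sable together hold 10% + 80% = 90% of Ironvale, so Ines controls Ironvale.
Ines holds 74% of Selkirk, so Ines controls Selkirk.
Ines controls 7 companies.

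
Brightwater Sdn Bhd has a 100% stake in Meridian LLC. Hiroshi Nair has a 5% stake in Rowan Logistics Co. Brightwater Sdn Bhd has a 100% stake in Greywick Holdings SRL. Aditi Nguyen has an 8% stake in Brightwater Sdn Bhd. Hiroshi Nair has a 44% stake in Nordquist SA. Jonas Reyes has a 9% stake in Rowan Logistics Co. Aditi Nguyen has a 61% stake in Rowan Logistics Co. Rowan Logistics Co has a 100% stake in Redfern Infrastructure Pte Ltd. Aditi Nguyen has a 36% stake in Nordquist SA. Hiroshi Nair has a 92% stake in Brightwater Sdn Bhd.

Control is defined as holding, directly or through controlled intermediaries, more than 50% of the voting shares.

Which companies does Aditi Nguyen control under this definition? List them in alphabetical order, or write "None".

Redfern Infrastructure Pte Ltd, Rowan Logistics Co

Aditi holds 61% of Rowan, so Aditi controls Rowan.
Rowan holds 100% of Redfern, so Aditi controls Redfern.
No other company's threshold is met.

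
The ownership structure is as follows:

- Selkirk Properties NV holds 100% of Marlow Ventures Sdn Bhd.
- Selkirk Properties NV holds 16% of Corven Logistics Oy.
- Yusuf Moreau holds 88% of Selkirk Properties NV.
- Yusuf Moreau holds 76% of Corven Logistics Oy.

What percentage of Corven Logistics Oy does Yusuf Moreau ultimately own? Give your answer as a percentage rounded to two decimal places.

90.08%

Yusuf reaches Corven along 2 paths.
Direct stake: 76% = 76%.
Via Selkirk: 88% × 16% = 14.08%.
Total: 76% + 14.08% = 90.08%.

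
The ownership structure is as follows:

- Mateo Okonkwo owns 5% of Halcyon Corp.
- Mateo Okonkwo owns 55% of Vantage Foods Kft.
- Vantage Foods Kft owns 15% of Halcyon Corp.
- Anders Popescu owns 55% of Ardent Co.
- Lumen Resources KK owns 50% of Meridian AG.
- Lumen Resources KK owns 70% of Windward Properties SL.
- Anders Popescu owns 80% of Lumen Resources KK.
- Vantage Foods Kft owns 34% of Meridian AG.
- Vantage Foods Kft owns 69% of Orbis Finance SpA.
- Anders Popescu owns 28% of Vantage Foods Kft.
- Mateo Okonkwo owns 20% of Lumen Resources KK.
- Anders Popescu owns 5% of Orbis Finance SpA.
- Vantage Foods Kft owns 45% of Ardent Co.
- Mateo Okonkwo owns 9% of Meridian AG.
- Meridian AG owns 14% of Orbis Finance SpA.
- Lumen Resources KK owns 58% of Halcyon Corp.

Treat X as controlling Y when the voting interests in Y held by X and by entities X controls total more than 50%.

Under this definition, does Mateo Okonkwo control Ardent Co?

Mateo holds 55% of Vantage, so Mateo controls Vantage.
Vantage holds 69% of Orbis, so Mateo controls Orbis.
In Ardent, Mateo's side holds only 45%, not > 50%.
So Mateo does not control Ardent.

No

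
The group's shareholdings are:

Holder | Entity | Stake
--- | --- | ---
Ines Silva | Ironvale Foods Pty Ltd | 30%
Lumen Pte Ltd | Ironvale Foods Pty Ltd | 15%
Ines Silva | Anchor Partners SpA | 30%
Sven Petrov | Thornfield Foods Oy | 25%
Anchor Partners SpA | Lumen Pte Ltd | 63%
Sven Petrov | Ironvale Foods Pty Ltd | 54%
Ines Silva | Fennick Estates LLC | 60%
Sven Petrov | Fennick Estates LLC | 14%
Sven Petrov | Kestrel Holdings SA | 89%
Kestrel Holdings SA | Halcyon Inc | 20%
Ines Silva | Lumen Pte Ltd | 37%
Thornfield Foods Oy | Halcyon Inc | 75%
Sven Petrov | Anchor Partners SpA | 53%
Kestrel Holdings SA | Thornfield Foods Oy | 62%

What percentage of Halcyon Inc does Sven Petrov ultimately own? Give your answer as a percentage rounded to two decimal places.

Sven reaches Halcyon along 3 paths.
Via Kestrel → Thornfield: 89% × 62% × 75% = 41.385%.
Via Thornfield: 25% × 75% = 18.75%.
Via Kestrel: 89% × 20% = 17.8%.
Total: 41.385% + 18.75% + 17.8% = 77.935%.
Rounded: 77.94%.

77.94%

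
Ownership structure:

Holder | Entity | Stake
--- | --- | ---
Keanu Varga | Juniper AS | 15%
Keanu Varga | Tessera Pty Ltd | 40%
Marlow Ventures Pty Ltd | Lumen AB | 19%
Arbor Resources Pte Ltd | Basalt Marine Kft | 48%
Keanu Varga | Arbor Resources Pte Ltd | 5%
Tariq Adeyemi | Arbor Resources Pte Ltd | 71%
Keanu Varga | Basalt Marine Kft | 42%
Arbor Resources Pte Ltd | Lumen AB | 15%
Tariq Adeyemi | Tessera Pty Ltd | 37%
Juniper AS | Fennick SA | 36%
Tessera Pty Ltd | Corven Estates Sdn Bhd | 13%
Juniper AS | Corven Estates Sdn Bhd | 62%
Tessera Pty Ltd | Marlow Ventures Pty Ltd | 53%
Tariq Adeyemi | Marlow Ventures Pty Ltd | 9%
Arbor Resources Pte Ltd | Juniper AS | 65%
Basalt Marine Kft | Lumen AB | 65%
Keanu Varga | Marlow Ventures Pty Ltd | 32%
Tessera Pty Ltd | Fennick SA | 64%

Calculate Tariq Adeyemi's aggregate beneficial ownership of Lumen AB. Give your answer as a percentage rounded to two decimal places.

38.24%

Tariq reaches Lumen along 4 paths.
Via Arbor → Basalt: 71% × 48% × 65% = 22.152%.
Via Arbor: 71% × 15% = 10.65%.
Via Tessera → Marlow: 37% × 53% × 19% = 3.7259%.
Via Marlow: 9% × 19% = 1.71%.
Total: 22.152% + 10.65% + 3.7259% + 1.71% = 38.2379%.
Rounded: 38.24%.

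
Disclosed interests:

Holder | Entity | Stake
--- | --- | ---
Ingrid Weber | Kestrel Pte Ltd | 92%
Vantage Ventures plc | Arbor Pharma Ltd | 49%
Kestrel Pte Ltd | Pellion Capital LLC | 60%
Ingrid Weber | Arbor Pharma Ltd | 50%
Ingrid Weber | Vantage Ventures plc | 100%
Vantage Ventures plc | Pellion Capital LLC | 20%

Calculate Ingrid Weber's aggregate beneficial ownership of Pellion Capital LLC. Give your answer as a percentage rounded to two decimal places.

75.20%

Ingrid reaches Pellion along 2 paths.
Via Vantage: 100% × 20% = 20%.
Via Kestrel: 92% × 60% = 55.2%.
Total: 20% + 55.2% = 75.2%.
Rounded: 75.20%.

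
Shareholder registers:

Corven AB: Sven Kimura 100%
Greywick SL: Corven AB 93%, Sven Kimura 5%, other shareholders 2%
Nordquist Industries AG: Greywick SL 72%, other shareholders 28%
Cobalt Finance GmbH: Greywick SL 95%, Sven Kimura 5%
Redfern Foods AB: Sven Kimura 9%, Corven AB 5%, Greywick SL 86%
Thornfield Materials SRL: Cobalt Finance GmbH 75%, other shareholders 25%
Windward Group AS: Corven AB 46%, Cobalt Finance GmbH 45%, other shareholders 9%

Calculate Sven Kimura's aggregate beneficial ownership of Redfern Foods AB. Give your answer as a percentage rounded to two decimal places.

98.28%

Sven reaches Redfern along 4 paths.
Direct stake: 9% = 9%.
Via Corven: 100% × 5% = 5%.
Via Corven → Greywick: 100% × 93% × 86% = 79.98%.
Via Greywick: 5% × 86% = 4.3%.
Total: 9% + 5% + 79.98% + 4.3% = 98.28%.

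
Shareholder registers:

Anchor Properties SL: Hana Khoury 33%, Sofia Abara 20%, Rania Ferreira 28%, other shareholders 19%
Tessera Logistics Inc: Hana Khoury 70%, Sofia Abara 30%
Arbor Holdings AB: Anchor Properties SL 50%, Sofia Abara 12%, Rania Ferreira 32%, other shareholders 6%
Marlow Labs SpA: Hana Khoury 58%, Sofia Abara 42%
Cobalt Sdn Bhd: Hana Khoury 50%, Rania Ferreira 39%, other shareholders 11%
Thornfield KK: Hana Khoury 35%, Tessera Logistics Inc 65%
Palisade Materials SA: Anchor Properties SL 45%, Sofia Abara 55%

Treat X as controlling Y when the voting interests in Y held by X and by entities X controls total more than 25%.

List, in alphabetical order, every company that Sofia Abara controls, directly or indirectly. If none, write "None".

Sofia holds 30% of Tessera, so Sofia controls Tessera.
Sofia holds 42% of Marlow, so Sofia controls Marlow.
Tessera holds 65% of Thornfield, so Sofia controls Thornfield.
Sofia holds 55% of Palisade, so Sofia controls Palisade.
No other company's threshold is met.

Marlow Labs SpA, Palisade Materials SA, Tessera Logistics Inc, Thornfield KK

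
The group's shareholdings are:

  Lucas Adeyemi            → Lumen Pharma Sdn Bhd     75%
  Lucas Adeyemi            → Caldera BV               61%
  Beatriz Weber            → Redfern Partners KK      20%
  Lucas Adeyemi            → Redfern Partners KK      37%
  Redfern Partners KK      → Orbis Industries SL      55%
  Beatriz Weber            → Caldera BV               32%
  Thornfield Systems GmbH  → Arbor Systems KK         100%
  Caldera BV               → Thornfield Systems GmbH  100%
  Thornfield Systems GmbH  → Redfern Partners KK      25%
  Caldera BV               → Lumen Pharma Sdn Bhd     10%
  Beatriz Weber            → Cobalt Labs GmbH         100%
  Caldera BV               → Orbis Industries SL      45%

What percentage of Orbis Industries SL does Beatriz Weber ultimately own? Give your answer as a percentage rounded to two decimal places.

Beatriz reaches Orbis along 3 paths.
Via Caldera: 32% × 45% = 14.4%.
Via Redfern: 20% × 55% = 11%.
Via Caldera → Thornfield → Redfern: 32% × 100% × 25% × 55% = 4.4%.
Total: 14.4% + 11% + 4.4% = 29.8%.
Rounded: 29.80%.

29.80%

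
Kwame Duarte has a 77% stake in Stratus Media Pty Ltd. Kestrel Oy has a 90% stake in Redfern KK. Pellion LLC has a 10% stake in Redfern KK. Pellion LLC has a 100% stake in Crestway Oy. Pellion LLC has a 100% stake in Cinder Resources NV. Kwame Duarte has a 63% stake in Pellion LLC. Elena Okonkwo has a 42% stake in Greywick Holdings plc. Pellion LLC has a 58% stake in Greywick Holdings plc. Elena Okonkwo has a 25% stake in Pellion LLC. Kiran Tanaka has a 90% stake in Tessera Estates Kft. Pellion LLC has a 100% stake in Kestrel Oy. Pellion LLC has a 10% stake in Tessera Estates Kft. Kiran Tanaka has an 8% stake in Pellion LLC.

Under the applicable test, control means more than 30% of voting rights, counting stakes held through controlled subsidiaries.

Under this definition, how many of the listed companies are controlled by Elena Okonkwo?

Elena holds 42% of Greywick, so Elena controls Greywick.
No other company's threshold is met.
Elena controls 1 company.

1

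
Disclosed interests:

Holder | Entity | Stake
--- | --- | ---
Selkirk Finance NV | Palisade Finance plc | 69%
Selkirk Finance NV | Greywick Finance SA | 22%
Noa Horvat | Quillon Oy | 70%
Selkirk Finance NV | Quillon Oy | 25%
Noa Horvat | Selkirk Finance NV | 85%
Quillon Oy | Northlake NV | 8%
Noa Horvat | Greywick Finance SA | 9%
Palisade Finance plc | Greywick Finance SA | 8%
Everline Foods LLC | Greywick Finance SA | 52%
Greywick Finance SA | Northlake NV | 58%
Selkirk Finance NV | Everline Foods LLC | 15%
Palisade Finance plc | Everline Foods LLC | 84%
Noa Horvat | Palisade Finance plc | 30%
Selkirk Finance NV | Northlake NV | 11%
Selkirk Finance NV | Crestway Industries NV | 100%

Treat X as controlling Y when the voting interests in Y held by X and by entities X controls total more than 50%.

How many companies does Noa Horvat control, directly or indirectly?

Noa holds 85% of Selkirk, so Noa controls Selkirk.
Selkirk and Noa together hold 25% + 70% = 95% of Quillon, so Noa controls Quillon.
Selkirk and Noa together hold 69% + 30% = 99% of Palisade, so Noa controls Palisade.
Palisade and Selkirk together hold 84% + 15% = 99% of Everline, so Noa controls Everline.
Selkirk and Noa and Everline and Palisade together hold 22% + 9% + 52% + 8% = 91% of Greywick, so Noa controls Greywick.
Selkirk holds 100% of Crestway, so Noa controls Crestway.
Greywick and Quillon and Selkirk together hold 58% + 8% + 11% = 77% of Northlake, so Noa controls Northlake.
Noa controls 7 companies.

7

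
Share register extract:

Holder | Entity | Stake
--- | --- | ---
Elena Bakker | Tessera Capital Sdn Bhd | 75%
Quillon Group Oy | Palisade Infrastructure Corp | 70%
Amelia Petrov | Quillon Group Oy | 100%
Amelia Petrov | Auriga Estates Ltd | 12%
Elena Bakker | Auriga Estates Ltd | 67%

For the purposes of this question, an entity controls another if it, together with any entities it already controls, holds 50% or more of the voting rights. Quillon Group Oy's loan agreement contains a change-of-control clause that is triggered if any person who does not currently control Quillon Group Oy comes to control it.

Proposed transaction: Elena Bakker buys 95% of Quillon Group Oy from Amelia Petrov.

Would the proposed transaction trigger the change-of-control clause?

The purchase adds only to Elena's holdings (Amelia's stake shrinks), so Elena is the only person who could newly come to control Quillon.
Elena holds 75% of Tessera, so Elena controls Tessera.
Elena holds 67% of Auriga, so Elena controls Auriga.
Neither Elena nor any entity Elena controls holds any voting interest in Quillon.
So before the transaction, Elena does not control Quillon.
After the purchase, Elena holds 95% of Quillon directly, and Amelia's stake falls to 5%.
Elena holds 95% of Quillon, so Elena controls Quillon.
Elena did not control Quillon before and does after, so the clause is triggered.

Yes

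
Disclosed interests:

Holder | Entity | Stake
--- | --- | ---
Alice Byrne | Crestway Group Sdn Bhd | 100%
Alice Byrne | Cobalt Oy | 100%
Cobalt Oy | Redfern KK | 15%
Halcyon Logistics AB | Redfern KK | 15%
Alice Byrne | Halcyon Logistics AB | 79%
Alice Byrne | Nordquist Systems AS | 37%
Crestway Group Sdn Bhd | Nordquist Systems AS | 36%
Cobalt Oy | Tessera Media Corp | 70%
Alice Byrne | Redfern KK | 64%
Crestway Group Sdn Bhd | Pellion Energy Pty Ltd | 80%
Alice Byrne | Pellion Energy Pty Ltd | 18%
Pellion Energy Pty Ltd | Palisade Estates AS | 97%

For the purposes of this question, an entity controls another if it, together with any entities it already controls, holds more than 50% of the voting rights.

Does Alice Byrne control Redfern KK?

Yes

Alice holds 79% of Halcyon, so Alice controls Halcyon.
Alice holds 100% of Cobalt, so Alice controls Cobalt.
Cobalt and Halcyon and Alice together hold 15% + 15% + 64% = 94% of Redfern, so Alice controls Redfern.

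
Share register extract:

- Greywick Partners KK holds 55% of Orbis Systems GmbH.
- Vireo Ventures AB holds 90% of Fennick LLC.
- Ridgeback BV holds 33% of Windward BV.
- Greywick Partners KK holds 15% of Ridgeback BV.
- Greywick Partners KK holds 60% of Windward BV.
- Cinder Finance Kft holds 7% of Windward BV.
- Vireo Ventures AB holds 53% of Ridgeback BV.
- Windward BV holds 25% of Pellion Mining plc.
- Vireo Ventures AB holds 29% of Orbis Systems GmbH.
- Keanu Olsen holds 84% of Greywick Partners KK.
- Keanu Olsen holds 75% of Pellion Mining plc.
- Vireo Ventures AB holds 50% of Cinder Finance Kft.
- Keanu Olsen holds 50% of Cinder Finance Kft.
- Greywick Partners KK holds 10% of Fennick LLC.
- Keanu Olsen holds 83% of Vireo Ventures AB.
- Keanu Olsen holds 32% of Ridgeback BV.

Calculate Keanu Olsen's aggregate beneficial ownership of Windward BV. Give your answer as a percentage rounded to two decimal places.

86.04%

Keanu reaches Windward along 6 paths.
Via Greywick: 84% × 60% = 50.4%.
Via Ridgeback: 32% × 33% = 10.56%.
Via Greywick → Ridgeback: 84% × 15% × 33% = 4.158%.
Via Vireo → Ridgeback: 83% × 53% × 33% = 14.5167%.
Via Cinder: 50% × 7% = 3.5%.
Via Vireo → Cinder: 83% × 50% × 7% = 2.905%.
Total: 50.4% + 10.56% + 4.158% + 14.5167% + 3.5% + 2.905% = 86.0397%.
Rounded: 86.04%.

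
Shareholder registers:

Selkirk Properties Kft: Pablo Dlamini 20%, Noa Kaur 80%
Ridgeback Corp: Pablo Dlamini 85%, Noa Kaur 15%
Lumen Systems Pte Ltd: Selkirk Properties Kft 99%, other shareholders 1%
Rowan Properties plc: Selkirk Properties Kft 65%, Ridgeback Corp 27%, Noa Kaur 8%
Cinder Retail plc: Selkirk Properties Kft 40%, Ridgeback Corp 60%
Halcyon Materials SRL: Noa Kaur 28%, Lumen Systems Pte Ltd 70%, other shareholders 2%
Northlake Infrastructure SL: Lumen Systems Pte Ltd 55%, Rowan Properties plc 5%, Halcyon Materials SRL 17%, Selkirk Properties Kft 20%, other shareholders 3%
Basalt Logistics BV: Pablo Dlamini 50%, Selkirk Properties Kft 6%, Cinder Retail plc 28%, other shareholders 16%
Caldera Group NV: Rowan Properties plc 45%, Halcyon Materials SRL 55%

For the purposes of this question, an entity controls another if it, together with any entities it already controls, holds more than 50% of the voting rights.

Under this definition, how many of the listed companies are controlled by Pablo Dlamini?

Pablo holds 85% of Ridgeback, so Pablo controls Ridgeback.
Ridgeback holds 60% of Cinder, so Pablo controls Cinder.
Pablo and Cinder together hold 50% + 28% = 78% of Basalt, so Pablo controls Basalt.
No other company's threshold is met.
Pablo controls 3 companies.

3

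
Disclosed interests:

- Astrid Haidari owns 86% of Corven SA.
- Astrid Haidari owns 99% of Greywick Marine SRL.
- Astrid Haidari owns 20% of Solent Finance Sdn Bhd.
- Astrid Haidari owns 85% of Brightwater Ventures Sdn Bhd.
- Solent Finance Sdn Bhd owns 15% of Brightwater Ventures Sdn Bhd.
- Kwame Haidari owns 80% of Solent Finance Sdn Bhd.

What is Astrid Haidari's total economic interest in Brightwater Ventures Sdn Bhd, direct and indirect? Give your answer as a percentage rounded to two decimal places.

88.00%

Astrid reaches Brightwater along 2 paths.
Direct stake: 85% = 85%.
Via Solent: 20% × 15% = 3%.
Total: 85% + 3% = 88%.
Rounded: 88.00%.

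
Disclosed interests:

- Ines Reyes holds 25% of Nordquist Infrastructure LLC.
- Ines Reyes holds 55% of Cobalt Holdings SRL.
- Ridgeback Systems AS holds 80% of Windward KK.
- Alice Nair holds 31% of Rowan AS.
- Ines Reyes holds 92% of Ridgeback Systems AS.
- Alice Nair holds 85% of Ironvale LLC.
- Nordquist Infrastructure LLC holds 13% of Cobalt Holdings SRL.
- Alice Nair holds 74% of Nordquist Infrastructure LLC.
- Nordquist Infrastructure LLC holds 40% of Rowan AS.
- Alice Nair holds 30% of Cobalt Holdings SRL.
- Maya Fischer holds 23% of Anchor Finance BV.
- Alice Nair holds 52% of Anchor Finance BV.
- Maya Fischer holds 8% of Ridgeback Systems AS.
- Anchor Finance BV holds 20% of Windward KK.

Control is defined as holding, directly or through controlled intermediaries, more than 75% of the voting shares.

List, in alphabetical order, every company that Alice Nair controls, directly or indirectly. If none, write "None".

Ironvale LLC

Alice holds 85% of Ironvale, so Alice controls Ironvale.
No other company's threshold is met.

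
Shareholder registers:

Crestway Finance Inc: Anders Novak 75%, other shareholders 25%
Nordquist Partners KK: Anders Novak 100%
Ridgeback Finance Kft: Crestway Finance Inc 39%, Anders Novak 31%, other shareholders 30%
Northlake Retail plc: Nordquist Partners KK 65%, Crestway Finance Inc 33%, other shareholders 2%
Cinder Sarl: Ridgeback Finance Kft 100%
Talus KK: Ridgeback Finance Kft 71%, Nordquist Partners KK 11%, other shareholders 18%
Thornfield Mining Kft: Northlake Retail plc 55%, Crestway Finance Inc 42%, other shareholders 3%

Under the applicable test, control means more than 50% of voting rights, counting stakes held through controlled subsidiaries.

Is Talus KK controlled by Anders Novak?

Yes

Anders holds 100% of Nordquist, so Anders controls Nordquist.
Anders holds 75% of Crestway, so Anders controls Crestway.
Crestway and Anders together hold 39% + 31% = 70% of Ridgeback, so Anders controls Ridgeback.
Ridgeback and Nordquist together hold 71% + 11% = 82% of Talus, so Anders controls Talus.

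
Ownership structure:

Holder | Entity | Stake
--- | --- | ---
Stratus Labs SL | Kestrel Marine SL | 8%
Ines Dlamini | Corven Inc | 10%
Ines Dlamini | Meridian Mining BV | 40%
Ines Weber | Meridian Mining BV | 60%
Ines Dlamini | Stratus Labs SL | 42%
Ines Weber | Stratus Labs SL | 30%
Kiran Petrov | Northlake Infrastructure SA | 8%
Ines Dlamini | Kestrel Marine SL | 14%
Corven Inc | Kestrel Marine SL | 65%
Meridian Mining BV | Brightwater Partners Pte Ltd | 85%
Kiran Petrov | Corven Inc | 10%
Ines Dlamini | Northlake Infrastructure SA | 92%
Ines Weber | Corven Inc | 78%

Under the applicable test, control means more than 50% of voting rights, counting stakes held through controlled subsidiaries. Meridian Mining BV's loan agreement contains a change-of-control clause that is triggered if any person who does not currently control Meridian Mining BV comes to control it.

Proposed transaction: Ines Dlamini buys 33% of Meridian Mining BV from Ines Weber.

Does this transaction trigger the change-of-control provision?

Yes

The purchase adds only to Ines Dlamini's holdings (Ines Weber's stake shrinks), so Ines Dlamini is the only person who could newly come to control Meridian.
Ines Dlamini holds 92% of Northlake, so Ines Dlamini controls Northlake.
In Meridian, Ines Dlamini's side holds only 40%, not > 50%.
So before the transaction, Ines Dlamini does not control Meridian.
After the purchase, Ines Dlamini's direct stake in Meridian rises to 40% + 33% = 73%, and Ines Weber's stake falls to 27%.
Ines Dlamini holds 73% of Meridian, so Ines Dlamini controls Meridian.
Ines Dlamini did not control Meridian before and does after, so the clause is triggered.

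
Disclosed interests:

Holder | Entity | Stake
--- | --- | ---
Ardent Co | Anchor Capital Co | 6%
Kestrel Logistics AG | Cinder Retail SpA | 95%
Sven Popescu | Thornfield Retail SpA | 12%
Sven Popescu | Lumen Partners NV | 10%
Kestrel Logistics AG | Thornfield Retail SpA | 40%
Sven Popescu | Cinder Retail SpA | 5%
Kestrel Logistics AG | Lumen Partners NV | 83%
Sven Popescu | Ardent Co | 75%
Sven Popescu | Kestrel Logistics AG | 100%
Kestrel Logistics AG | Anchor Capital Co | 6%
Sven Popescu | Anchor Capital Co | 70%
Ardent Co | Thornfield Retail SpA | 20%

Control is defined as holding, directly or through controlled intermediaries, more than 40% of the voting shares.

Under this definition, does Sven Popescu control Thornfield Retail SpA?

Sven holds 75% of Ardent, so Sven controls Ardent.
Sven holds 100% of Kestrel, so Sven controls Kestrel.
Sven and Ardent and Kestrel together hold 12% + 20% + 40% = 72% of Thornfield, so Sven controls Thornfield.

Yes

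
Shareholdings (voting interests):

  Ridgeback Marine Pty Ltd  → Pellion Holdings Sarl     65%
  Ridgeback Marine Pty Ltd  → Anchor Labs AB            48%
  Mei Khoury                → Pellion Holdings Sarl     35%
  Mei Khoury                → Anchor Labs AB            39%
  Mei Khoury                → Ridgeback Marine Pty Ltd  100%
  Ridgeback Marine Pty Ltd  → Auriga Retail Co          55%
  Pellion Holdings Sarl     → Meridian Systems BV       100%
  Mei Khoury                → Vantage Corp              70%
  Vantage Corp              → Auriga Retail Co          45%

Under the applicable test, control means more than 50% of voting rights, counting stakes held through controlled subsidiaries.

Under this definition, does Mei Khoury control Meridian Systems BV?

Yes

Mei holds 100% of Ridgeback, so Mei controls Ridgeback.
Mei and Ridgeback together hold 35% + 65% = 100% of Pellion, so Mei controls Pellion.
Pellion holds 100% of Meridian, so Mei controls Meridian.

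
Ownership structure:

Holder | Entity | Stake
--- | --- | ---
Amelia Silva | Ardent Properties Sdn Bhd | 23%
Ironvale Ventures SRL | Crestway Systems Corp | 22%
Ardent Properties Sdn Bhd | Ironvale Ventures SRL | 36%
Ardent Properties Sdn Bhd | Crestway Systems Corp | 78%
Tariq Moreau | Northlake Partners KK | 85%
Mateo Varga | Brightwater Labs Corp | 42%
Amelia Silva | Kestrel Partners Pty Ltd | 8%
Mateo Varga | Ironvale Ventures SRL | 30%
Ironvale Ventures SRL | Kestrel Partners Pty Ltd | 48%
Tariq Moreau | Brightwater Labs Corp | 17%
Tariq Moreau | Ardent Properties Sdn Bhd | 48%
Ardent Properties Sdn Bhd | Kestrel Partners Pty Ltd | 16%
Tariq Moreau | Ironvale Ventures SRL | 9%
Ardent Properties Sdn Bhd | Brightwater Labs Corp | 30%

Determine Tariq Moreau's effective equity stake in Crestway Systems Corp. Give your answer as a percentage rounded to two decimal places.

Tariq reaches Crestway along 3 paths.
Via Ardent: 48% × 78% = 37.44%.
Via Ardent → Ironvale: 48% × 36% × 22% = 3.8016%.
Via Ironvale: 9% × 22% = 1.98%.
Total: 37.44% + 3.8016% + 1.98% = 43.2216%.
Rounded: 43.22%.

43.22%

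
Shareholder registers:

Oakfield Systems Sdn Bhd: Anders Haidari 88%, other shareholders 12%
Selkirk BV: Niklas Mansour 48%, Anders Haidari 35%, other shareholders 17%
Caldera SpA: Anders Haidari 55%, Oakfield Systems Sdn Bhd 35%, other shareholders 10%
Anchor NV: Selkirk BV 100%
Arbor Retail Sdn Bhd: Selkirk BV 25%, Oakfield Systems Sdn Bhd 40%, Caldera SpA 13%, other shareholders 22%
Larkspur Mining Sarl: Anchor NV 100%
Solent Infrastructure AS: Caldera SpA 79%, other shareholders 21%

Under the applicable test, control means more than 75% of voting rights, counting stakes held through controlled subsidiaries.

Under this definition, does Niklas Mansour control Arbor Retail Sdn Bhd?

Niklas's largest direct stake is 48% in Selkirk, which does not meet the threshold, so Niklas controls no company.
Neither Niklas nor any entity Niklas controls holds any voting interest in Arbor.
So Niklas does not control Arbor.

No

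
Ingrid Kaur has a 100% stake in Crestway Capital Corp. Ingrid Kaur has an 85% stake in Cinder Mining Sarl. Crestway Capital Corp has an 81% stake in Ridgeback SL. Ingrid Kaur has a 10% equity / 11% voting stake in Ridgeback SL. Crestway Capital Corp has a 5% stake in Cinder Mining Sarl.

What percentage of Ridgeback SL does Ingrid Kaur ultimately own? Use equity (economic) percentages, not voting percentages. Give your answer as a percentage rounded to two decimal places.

Ingrid reaches Ridgeback along 2 paths.
Via Crestway: 100% × 81% = 81%.
Direct stake: 10% = 10%.
Total: 81% + 10% = 91%.
Rounded: 91.00%.

91.00%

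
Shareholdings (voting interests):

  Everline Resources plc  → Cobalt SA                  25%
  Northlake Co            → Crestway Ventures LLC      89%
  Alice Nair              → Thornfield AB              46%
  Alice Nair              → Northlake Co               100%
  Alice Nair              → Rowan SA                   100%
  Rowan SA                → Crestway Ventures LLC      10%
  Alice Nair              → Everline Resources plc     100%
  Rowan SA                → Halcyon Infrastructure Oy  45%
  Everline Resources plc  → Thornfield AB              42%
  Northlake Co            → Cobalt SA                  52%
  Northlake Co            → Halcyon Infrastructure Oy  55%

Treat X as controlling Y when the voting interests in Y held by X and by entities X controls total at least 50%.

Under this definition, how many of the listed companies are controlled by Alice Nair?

Alice holds 100% of Rowan, so Alice controls Rowan.
Alice holds 100% of Everline, so Alice controls Everline.
Alice holds 100% of Northlake, so Alice controls Northlake.
Northlake and Rowan together hold 55% + 45% = 100% of Halcyon, so Alice controls Halcyon.
Northlake and Rowan together hold 89% + 10% = 99% of Crestway, so Alice controls Crestway.
Alice and Everline together hold 46% + 42% = 88% of Thornfield, so Alice controls Thornfield.
Everline and Northlake together hold 25% + 52% = 77% of Cobalt, so Alice controls Cobalt.
Alice controls 7 companies.

7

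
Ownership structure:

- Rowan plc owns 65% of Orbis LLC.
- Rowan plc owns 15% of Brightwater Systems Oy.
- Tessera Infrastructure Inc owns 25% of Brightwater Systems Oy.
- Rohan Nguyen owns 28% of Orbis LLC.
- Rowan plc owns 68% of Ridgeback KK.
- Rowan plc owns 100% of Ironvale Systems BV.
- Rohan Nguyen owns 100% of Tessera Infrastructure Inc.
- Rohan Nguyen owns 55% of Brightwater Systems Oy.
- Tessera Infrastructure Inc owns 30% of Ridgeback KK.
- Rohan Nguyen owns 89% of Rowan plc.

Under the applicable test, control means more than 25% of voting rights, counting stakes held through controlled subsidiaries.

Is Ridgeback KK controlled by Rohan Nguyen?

Yes

Rohan holds 100% of Tessera, so Rohan controls Tessera.
Rohan holds 89% of Rowan, so Rohan controls Rowan.
Rowan and Tessera together hold 68% + 30% = 98% of Ridgeback, so Rohan controls Ridgeback.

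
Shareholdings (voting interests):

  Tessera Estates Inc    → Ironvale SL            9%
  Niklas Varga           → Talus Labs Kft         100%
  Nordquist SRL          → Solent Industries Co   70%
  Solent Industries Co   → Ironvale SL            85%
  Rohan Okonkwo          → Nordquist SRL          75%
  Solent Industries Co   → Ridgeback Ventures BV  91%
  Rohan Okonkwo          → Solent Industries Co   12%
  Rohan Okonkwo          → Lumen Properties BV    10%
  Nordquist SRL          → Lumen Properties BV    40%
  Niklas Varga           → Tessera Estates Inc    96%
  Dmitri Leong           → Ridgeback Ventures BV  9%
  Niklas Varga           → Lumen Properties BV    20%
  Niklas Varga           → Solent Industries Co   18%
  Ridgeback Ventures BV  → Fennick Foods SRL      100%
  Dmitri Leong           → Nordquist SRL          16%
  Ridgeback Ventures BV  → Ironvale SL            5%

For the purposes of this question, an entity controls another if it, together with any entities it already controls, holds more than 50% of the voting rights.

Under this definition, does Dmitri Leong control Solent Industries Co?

No

Dmitri's largest direct stake is 16% in Nordquist, which does not meet the threshold, so Dmitri controls no company.
Neither Dmitri nor any entity Dmitri controls holds any voting interest in Solent.
So Dmitri does not control Solent.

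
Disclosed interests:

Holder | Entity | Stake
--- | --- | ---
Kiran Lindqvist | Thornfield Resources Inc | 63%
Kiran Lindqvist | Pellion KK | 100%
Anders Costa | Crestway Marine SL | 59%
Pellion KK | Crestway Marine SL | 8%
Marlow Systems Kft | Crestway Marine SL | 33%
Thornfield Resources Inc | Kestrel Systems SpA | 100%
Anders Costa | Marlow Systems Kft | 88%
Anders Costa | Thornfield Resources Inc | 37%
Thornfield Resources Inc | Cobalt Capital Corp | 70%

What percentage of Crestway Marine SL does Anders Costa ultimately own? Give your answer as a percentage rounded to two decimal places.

Anders reaches Crestway along 2 paths.
Direct stake: 59% = 59%.
Via Marlow: 88% × 33% = 29.04%.
Total: 59% + 29.04% = 88.04%.

88.04%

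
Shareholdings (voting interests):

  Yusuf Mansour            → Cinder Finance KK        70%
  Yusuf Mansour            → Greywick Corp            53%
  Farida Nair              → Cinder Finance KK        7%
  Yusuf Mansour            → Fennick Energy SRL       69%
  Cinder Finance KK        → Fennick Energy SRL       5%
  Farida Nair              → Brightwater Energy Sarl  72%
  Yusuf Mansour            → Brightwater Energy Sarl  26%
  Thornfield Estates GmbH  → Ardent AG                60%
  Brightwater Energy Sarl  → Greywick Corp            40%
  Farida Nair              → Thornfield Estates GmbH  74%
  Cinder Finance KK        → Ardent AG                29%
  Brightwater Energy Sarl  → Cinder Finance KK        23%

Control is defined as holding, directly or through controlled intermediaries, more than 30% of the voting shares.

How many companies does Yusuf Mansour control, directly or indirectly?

3

Yusuf holds 70% of Cinder, so Yusuf controls Cinder.
Yusuf and Cinder together hold 69% + 5% = 74% of Fennick, so Yusuf controls Fennick.
Yusuf holds 53% of Greywick, so Yusuf controls Greywick.
No other company's threshold is met.
Yusuf controls 3 companies.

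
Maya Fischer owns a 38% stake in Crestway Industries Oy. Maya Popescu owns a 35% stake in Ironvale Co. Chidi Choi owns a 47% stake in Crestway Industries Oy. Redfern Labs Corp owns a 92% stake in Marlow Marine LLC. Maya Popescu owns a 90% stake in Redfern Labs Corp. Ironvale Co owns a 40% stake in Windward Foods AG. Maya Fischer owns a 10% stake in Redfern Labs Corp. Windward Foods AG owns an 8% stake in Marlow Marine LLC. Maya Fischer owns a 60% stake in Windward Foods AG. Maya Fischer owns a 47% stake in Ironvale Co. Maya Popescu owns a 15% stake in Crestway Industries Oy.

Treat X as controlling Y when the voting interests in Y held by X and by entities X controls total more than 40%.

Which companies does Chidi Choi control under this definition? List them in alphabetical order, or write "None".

Chidi holds 47% of Crestway, so Chidi controls Crestway.
No other company's threshold is met.

Crestway Industries Oy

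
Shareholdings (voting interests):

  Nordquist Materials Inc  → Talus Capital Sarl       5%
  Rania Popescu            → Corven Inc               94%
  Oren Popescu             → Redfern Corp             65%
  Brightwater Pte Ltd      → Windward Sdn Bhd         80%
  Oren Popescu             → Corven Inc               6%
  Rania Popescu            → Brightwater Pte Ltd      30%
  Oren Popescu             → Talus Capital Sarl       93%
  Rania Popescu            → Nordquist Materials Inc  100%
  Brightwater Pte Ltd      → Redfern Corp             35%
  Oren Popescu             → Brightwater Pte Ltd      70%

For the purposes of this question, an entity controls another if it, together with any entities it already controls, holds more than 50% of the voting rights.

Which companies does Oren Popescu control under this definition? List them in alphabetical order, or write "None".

Oren holds 70% of Brightwater, so Oren controls Brightwater.
Brightwater and Oren together hold 35% + 65% = 100% of Redfern, so Oren controls Redfern.
Brightwater holds 80% of Windward, so Oren controls Windward.
Oren holds 93% of Talus, so Oren controls Talus.
No other company's threshold is met.

Brightwater Pte Ltd, Redfern Corp, Talus Capital Sarl, Windward Sdn Bhd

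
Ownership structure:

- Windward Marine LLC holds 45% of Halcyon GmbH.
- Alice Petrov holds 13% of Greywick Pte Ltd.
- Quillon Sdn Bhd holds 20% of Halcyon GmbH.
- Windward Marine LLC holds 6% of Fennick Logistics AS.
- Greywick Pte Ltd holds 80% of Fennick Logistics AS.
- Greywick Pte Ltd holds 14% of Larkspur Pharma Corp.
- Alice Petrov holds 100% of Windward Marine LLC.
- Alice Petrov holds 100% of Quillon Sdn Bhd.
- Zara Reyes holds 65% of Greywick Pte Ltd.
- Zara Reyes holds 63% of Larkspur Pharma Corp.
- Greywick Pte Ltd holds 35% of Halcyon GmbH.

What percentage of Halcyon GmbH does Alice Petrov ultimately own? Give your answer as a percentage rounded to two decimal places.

69.55%

Alice reaches Halcyon along 3 paths.
Via Windward: 100% × 45% = 45%.
Via Quillon: 100% × 20% = 20%.
Via Greywick: 13% × 35% = 4.55%.
Total: 45% + 20% + 4.55% = 69.55%.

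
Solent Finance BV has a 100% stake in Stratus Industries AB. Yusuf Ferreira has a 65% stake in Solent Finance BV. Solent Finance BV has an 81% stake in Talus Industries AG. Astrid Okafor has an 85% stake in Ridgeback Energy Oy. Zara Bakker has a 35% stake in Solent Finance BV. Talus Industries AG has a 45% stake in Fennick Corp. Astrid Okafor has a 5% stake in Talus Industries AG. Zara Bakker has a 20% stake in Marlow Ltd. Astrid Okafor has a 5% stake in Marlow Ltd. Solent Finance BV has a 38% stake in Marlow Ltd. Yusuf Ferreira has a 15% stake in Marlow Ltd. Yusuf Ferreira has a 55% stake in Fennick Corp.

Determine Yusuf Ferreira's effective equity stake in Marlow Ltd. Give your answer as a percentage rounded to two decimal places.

Yusuf reaches Marlow along 2 paths.
Via Solent: 65% × 38% = 24.7%.
Direct stake: 15% = 15%.
Total: 24.7% + 15% = 39.7%.
Rounded: 39.70%.

39.70%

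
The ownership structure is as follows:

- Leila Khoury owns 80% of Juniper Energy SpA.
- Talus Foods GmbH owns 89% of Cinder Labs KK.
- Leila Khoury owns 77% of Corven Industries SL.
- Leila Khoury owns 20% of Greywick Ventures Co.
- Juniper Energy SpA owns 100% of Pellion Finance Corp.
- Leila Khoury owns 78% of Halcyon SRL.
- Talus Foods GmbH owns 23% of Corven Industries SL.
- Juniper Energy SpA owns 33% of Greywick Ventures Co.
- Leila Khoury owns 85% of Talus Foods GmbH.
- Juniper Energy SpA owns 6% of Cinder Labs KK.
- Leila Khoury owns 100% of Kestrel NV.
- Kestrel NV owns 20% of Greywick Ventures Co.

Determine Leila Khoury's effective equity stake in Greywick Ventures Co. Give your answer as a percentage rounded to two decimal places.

Leila reaches Greywick along 3 paths.
Via Kestrel: 100% × 20% = 20%.
Direct stake: 20% = 20%.
Via Juniper: 80% × 33% = 26.4%.
Total: 20% + 20% + 26.4% = 66.4%.
Rounded: 66.40%.

66.40%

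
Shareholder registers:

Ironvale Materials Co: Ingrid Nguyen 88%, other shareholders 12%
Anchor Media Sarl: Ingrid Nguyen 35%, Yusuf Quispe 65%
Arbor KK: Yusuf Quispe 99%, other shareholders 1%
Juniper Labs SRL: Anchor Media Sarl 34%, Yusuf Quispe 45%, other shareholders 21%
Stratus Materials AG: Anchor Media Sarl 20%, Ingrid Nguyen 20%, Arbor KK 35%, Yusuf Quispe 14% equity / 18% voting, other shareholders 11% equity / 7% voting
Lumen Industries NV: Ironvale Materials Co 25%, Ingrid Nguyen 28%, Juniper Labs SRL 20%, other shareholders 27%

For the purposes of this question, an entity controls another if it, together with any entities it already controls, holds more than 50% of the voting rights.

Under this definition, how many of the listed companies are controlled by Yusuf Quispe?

Yusuf holds 65% of Anchor, so Yusuf controls Anchor.
Yusuf holds 99% of Arbor, so Yusuf controls Arbor.
Anchor and Yusuf together hold 34% + 45% = 79% of Juniper, so Yusuf controls Juniper.
Anchor and Arbor and Yusuf together hold 20% + 35% + 18% = 73% of Stratus, so Yusuf controls Stratus.
No other company's threshold is met.
Yusuf controls 4 companies.

4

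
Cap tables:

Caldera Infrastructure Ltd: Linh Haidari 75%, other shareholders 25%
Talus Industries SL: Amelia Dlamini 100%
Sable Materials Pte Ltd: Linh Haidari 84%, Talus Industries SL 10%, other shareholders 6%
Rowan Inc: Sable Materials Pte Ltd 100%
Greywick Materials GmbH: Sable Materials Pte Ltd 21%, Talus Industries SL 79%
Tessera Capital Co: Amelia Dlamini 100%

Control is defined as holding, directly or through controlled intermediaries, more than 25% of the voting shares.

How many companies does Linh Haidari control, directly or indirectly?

Linh holds 75% of Caldera, so Linh controls Caldera.
Linh holds 84% of Sable, so Linh controls Sable.
Sable holds 100% of Rowan, so Linh controls Rowan.
No other company's threshold is met.
Linh controls 3 companies.

3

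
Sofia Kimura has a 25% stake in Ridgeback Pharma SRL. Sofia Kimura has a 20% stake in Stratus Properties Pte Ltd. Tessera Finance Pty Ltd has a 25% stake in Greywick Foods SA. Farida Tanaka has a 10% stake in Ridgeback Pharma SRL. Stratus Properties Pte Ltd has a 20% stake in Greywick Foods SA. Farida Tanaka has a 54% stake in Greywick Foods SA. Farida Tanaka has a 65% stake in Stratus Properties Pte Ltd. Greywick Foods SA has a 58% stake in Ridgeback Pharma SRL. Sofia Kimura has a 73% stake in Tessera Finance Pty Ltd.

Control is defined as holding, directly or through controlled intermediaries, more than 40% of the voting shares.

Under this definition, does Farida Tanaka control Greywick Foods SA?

Yes

Farida holds 65% of Stratus, so Farida controls Stratus.
Stratus and Farida together hold 20% + 54% = 74% of Greywick, so Farida controls Greywick.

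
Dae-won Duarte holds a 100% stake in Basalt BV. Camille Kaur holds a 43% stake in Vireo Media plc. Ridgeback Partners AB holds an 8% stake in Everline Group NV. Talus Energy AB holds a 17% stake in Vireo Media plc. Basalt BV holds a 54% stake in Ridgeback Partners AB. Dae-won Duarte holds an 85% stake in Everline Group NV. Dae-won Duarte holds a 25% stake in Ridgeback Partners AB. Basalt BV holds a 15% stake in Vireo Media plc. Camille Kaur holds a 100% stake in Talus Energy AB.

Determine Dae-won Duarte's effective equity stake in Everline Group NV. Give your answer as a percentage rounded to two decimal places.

Dae-won reaches Everline along 3 paths.
Direct stake: 85% = 85%.
Via Ridgeback: 25% × 8% = 2%.
Via Basalt → Ridgeback: 100% × 54% × 8% = 4.32%.
Total: 85% + 2% + 4.32% = 91.32%.

91.32%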